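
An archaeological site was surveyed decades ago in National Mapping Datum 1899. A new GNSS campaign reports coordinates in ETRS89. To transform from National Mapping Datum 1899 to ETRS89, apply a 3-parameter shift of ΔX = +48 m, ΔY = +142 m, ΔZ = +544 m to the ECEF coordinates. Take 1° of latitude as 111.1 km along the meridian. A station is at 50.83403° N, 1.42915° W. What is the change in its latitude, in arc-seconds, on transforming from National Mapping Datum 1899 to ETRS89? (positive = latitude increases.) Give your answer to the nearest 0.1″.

sin φ = 0.775320, cos φ = 0.631569, sin λ = -0.024941, cos λ = 0.999689.
North component: ΔN = −sin φ cos λ·ΔX − sin φ sin λ·ΔY + cos φ·ΔZ = −(0.775320)(0.999689)(48) − (0.775320)(-0.024941)(142) + (0.631569)(544) = 309.12 m.
1° of latitude spans 111100 m, so Δφ = 309.12 / 111100 × 3600 = 10.016″.

Δφ = 10.0″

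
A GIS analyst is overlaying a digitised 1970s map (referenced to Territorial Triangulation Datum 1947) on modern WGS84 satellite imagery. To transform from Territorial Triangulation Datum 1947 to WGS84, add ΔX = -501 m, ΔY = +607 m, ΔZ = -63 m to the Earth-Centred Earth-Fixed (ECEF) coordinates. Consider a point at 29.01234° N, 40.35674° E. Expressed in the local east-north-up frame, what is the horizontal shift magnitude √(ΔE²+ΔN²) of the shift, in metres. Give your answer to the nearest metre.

789 m

The local east axis at (φ, λ) is (−sin λ, cos λ, 0), so ΔE = −sin(40.35674°)·(-501) + cos(40.35674°)·607 = 786.97 m.
The local north axis is (−sin φ cos λ, −sin φ sin λ, cos φ), giving ΔN = 185.160 − 190.633 − 55.094 = -60.57 m.
Horizontal magnitude = √(ΔE² + ΔN²) = √(786.97² + (-60.57)²) = 789.30 m.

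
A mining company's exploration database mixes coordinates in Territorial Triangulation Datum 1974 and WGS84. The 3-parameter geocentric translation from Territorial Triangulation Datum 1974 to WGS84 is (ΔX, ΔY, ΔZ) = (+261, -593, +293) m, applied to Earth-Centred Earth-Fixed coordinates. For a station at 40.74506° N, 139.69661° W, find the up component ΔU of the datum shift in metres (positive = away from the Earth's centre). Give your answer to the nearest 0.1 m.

The local up (radial) axis is (cos φ cos λ, cos φ sin λ, sin φ), giving ΔU = -150.802 + 290.603 + 191.239 = 331.04 m.

ΔU = 331.0 m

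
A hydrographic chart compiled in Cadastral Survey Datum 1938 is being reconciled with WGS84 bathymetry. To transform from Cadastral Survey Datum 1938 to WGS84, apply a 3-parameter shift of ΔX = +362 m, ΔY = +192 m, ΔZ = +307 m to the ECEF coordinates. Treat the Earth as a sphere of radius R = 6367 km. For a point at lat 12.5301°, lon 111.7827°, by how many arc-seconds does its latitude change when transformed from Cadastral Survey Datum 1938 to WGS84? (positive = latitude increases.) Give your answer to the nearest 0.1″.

Δφ = 9.4″

sin φ = 0.216952, cos φ = 0.976182, sin λ = 0.928598, cos λ = -0.371087.
North component: ΔN = −sin φ cos λ·ΔX − sin φ sin λ·ΔY + cos φ·ΔZ = −(0.216952)(-0.371087)(362) − (0.216952)(0.928598)(192) + (0.976182)(307) = 290.15 m.
1° of latitude spans πR/180 = 111125 m, so Δφ = 290.15 / 111125 × 3600 = 9.400″.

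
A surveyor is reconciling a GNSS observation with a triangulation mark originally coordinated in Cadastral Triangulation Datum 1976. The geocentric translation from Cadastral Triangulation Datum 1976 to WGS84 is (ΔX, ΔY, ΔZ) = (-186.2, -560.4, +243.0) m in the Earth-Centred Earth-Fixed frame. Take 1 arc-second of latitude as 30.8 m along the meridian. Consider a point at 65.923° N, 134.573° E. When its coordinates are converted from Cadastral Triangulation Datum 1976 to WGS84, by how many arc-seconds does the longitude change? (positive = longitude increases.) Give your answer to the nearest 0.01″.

sin φ = 0.912998, cos φ = 0.407964, sin λ = 0.712357, cos λ = -0.701817.
East component: ΔE = −sin λ·ΔX + cos λ·ΔY = −(0.712357)(-186.2) + (-0.701817)(-560.4) = 525.94 m.
1° of latitude spans 3600 × 30.80 = 110880 m; at latitude φ, 1° of longitude spans that × cos φ = 45235.0 m, so Δλ = 525.94 / 45235.0 × 3600 = 41.857″.

Δλ = 41.86″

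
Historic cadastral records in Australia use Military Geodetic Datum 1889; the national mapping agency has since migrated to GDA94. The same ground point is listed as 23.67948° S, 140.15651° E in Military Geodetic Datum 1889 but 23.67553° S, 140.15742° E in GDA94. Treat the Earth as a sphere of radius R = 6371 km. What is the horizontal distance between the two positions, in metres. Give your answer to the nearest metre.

Δφ = -23.67553° − -23.67948° = +0.00395°; Δλ = 140.15742° − 140.15651° = +0.00091°.
1° along a meridian = πR/180 = 111195 m.
ΔN = Δφ × 111195 = 439.2 m; ΔE = Δλ × 111195 × cos(-23.67948°) = +0.00091 × 111195 × 0.915806 = 92.7 m.
Distance = √(ΔE² + ΔN²) = √(92.7² + 439.2²) = 448.9 m.

449 m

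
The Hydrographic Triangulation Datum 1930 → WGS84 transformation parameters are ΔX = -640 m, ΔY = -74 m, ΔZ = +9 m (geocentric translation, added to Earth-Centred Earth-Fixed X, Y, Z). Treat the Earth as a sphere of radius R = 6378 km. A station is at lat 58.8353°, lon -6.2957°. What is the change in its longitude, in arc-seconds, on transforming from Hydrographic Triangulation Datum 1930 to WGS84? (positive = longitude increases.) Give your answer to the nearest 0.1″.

Δλ = -9.0″

sin φ = 0.855683, cos φ = 0.517500, sin λ = -0.109660, cos λ = 0.993969.
East component: ΔE = −sin λ·ΔX + cos λ·ΔY = −(-0.109660)(-640) + (0.993969)(-74) = -143.74 m.
1° of latitude spans πR/180 = 111317 m; at latitude φ, 1° of longitude spans that × cos φ = 57606.6 m, so Δλ = -143.74 / 57606.6 × 3600 = -8.982″.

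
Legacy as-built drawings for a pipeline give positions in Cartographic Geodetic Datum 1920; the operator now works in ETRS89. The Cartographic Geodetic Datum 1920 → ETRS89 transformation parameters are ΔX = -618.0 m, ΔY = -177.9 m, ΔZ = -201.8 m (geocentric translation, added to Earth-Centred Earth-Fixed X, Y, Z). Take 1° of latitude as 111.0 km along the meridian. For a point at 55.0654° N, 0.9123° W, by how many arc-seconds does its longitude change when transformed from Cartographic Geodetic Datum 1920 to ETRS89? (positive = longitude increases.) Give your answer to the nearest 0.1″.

sin φ = 0.819806, cos φ = 0.572641, sin λ = -0.015922, cos λ = 0.999873.
East component: ΔE = −sin λ·ΔX + cos λ·ΔY = −(-0.015922)(-618.0) + (0.999873)(-177.9) = -187.72 m.
1° of latitude spans 111000 m; at latitude φ, 1° of longitude spans that × cos φ = 63563.2 m, so Δλ = -187.72 / 63563.2 × 3600 = -10.632″.

Δλ = -10.6″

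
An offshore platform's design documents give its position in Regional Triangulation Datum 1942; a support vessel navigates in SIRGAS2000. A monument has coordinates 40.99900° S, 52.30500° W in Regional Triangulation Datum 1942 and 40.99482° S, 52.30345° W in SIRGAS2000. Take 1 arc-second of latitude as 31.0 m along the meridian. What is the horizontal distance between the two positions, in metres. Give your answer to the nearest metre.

484 m

Δφ = -40.99482° − -40.99900° = +0.00418°; Δλ = -52.30345° − -52.30500° = +0.00155°.
1° of latitude = 3600 × 31.00 = 111600 m.
ΔN = Δφ × 111600 = 466.5 m; ΔE = Δλ × 111600 × cos(-40.99900°) = +0.00155 × 111600 × 0.754721 = 130.6 m.
Distance = √(ΔE² + ΔN²) = √(130.6² + 466.5²) = 484.4 m.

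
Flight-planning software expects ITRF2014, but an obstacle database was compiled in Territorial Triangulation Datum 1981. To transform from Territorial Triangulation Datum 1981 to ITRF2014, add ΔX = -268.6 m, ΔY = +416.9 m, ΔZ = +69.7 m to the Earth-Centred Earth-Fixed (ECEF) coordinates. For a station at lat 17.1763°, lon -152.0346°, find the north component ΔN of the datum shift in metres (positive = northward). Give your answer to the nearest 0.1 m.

At φ = 17.1763°, λ = -152.0346°: sin φ = 0.295313, cos φ = 0.955401, sin λ = -0.468938, cos λ = -0.883231.
ΔN = −sin φ cos λ·ΔX − sin φ sin λ·ΔY + cos φ·ΔZ = −(0.295313)(-0.883231)(-268.6) − (0.295313)(-0.468938)(416.9) + (0.955401)(69.7) = 54.27 m.

ΔN = 54.3 m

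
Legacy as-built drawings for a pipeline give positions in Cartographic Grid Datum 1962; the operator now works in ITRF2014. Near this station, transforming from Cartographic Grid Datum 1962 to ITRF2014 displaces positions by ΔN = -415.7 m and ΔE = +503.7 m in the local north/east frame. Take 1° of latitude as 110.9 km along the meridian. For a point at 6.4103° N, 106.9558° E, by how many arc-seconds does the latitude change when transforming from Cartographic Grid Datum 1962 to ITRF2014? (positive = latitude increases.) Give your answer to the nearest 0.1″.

1° of latitude = 110.9 km, so Δφ = -415.7 / 110900 = -0.0037484° = -13.494″.

Δφ = -13.5″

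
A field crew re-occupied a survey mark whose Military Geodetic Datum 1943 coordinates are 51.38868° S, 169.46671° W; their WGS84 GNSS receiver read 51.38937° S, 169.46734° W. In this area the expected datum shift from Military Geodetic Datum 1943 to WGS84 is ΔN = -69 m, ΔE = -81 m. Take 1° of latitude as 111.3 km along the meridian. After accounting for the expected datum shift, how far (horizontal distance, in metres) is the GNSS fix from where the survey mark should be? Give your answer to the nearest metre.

38 m

Observed coordinate differences: Δφ = -0.00069°, Δλ = -0.00063°.
Converting to metres (1° lat = 111300 m, cos φ = 0.624034): observed ΔN = -76.8 m, observed ΔE = -43.8 m.
Subtracting the expected shift leaves a residual of -76.8 − (-69) = -7.8 m north and -43.8 − (-81) = 37.2 m east.
Residual distance = √((-7.8)² + 37.2²) = 38.1 m.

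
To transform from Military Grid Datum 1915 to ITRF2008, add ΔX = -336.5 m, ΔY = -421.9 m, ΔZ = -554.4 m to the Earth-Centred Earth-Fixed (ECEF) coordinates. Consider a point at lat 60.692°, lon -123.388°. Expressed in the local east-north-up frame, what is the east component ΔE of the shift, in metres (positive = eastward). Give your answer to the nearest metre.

The local east axis at (φ, λ) is (−sin λ, cos λ, 0), so ΔE = −sin(-123.388°)·(-336.5) + cos(-123.388°)·(-421.9) = -48.79 m.

ΔE = -49 m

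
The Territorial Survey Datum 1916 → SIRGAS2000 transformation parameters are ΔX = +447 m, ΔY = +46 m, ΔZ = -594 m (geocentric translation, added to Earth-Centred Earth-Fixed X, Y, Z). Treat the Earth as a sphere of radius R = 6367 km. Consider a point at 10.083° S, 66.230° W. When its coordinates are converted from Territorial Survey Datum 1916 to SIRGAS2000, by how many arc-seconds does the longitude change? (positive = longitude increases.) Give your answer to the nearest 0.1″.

sin φ = -0.175075, cos φ = 0.984555, sin λ = -0.915171, cos λ = 0.403066.
East component: ΔE = −sin λ·ΔX + cos λ·ΔY = −(-0.915171)(447) + (0.403066)(46) = 427.62 m.
1° of latitude spans πR/180 = 111125 m; at latitude φ, 1° of longitude spans that × cos φ = 109408.8 m, so Δλ = 427.62 / 109408.8 × 3600 = 14.071″.

Δλ = 14.1″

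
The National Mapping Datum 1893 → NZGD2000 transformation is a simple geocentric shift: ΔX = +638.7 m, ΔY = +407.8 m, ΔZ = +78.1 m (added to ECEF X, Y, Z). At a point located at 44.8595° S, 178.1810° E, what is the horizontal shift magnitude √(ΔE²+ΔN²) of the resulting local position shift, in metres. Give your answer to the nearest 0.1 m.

576.1 m

At φ = -44.8595°, λ = 178.1810°: sin φ = -0.705371, cos φ = 0.708839, sin λ = 0.031742, cos λ = -0.999496.
ΔE = −sin λ·ΔX + cos λ·ΔY = −(0.031742)·(638.7) + (-0.999496)·(407.8) = -427.87 m.
ΔN = −sin φ cos λ·ΔX − sin φ sin λ·ΔY + cos φ·ΔZ = −(-0.705371)(-0.999496)(638.7) − (-0.705371)(0.031742)(407.8) + (0.708839)(78.1) = -385.80 m.
Horizontal magnitude = √(ΔE² + ΔN²) = √((-427.87)² + (-385.80)²) = 576.12 m.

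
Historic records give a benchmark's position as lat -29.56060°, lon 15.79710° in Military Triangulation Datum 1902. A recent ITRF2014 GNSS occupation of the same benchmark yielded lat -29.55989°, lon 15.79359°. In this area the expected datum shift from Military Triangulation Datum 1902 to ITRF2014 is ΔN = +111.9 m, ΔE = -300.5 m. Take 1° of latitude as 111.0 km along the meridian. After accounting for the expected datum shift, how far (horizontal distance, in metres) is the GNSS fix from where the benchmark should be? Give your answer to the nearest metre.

Observed coordinate differences: Δφ = +0.00071°, Δλ = -0.00351°.
Converting to metres (1° lat = 111000 m, cos φ = 0.869834): observed ΔN = 78.8 m, observed ΔE = -338.9 m.
Subtracting the expected shift leaves a residual of 78.8 − (111.9) = -33.1 m north and -338.9 − (-300.5) = -38.4 m east.
Residual distance = √((-33.1)² + (-38.4)²) = 50.7 m.

51 m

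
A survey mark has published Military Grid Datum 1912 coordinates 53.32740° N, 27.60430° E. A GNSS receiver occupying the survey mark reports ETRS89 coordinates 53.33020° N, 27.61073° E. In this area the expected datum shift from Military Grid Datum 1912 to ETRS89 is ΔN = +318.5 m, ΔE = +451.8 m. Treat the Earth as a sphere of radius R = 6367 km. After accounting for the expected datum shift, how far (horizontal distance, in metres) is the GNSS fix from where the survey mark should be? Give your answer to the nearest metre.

26 m

Observed coordinate differences: Δφ = +0.00280°, Δλ = +0.00643°.
Converting to metres (1° lat = 111125 m, cos φ = 0.597242): observed ΔN = 311.2 m, observed ΔE = 426.7 m.
Subtracting the expected shift leaves a residual of 311.2 − (318.5) = -7.3 m north and 426.7 − (451.8) = -25.1 m east.
Residual distance = √((-7.3)² + (-25.1)²) = 26.1 m.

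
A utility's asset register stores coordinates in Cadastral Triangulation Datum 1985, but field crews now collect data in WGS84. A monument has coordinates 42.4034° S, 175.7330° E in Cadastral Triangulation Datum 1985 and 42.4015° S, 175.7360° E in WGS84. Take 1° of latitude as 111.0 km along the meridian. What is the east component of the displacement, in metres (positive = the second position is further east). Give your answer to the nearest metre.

Δφ = -42.4015° − -42.4034° = +0.0019°; Δλ = 175.7360° − 175.7330° = +0.0030°.
ΔN = Δφ × 111000 = 210.9 m; ΔE = Δλ × 111000 × cos(-42.4034°) = +0.0030 × 111000 × 0.738415 = 245.9 m.

ΔE = 246 m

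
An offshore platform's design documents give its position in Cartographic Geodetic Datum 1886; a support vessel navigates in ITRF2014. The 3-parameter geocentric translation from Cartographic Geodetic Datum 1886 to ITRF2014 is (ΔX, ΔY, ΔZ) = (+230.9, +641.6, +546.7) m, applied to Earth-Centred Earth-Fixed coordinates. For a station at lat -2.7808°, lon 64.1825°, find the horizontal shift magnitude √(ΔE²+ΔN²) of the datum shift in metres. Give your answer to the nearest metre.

583 m

The local east axis at (φ, λ) is (−sin λ, cos λ, 0), so ΔE = −sin(64.1825°)·230.9 + cos(64.1825°)·641.6 = 71.57 m.
The local north axis is (−sin φ cos λ, −sin φ sin λ, cos φ), giving ΔN = 4.879 + 28.020 + 546.056 = 578.96 m.
Horizontal magnitude = √(ΔE² + ΔN²) = √(71.57² + 578.96²) = 583.36 m.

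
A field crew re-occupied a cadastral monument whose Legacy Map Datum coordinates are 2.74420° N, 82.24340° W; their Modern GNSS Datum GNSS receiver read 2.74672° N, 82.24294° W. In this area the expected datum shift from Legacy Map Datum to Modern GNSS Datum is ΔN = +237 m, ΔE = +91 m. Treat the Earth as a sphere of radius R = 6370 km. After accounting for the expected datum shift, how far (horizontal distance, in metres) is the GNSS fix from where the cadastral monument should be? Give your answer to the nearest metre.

Observed coordinate differences: Δφ = +0.00252°, Δλ = +0.00046°.
Converting to metres (1° lat = 111177 m, cos φ = 0.998853): observed ΔN = 280.2 m, observed ΔE = 51.1 m.
Subtracting the expected shift leaves a residual of 280.2 − (237) = 43.2 m north and 51.1 − (91) = -39.9 m east.
Residual distance = √(43.2² + (-39.9)²) = 58.8 m.

59 m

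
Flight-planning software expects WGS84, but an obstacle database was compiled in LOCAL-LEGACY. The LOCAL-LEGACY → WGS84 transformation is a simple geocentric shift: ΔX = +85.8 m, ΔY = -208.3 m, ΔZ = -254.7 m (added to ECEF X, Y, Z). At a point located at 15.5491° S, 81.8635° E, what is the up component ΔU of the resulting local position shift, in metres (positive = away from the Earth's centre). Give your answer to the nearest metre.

ΔU = -119 m

The local up (radial) axis is (cos φ cos λ, cos φ sin λ, sin φ), giving ΔU = 11.699 − 198.656 + 68.276 = -118.68 m.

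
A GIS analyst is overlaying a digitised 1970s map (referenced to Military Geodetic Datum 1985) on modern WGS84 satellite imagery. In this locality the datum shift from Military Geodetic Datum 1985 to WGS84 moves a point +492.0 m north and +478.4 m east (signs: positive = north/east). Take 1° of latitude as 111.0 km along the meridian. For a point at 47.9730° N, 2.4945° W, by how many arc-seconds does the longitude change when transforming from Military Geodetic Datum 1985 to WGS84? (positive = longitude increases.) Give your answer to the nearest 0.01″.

Δλ = 23.18″

At latitude 47.9730°, cos φ = 0.669481.
1° of longitude at this latitude = 111.0 × cos φ = 74.31 km, so Δλ = 478.4 / 74312.4 = 0.0064377° = 23.176″.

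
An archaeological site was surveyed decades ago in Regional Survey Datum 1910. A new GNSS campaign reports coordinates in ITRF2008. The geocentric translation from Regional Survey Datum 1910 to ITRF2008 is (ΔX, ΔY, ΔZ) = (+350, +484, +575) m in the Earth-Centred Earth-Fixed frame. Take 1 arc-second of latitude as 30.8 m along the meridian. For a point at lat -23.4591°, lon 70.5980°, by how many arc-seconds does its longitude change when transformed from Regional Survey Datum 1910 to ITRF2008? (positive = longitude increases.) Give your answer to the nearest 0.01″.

Δλ = -5.99″

sin φ = -0.398094, cos φ = 0.917344, sin λ = 0.943211, cos λ = 0.332194.
East component: ΔE = −sin λ·ΔX + cos λ·ΔY = −(0.943211)(350) + (0.332194)(484) = -169.34 m.
1° of latitude spans 3600 × 30.80 = 110880 m; at latitude φ, 1° of longitude spans that × cos φ = 101715.2 m, so Δλ = -169.34 / 101715.2 × 3600 = -5.994″.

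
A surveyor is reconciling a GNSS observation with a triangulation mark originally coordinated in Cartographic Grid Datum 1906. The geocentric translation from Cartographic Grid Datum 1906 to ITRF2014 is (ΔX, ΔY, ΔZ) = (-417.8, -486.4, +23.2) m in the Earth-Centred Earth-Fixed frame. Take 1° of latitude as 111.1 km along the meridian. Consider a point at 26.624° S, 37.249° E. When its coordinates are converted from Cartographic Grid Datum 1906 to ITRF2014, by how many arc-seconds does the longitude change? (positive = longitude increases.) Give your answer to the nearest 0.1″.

sin φ = -0.448134, cos φ = 0.893967, sin λ = 0.605280, cos λ = 0.796013.
East component: ΔE = −sin λ·ΔX + cos λ·ΔY = −(0.605280)(-417.8) + (0.796013)(-486.4) = -134.29 m.
1° of latitude spans 111100 m; at latitude φ, 1° of longitude spans that × cos φ = 99319.7 m, so Δλ = -134.29 / 99319.7 × 3600 = -4.868″.

Δλ = -4.9″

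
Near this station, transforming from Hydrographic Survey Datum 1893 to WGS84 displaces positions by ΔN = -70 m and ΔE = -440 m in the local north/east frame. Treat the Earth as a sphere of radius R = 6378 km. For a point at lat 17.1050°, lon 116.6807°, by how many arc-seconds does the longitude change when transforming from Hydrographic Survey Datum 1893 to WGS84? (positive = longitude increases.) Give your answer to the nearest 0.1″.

At latitude 17.1050°, cos φ = 0.955767.
One radian of longitude at latitude φ spans R cos φ, so Δλ = ΔE / (R cos φ) = -440.0 / (6378000 × 0.955767) = -7.2180e-05 rad = -14.888″.

Δλ = -14.9″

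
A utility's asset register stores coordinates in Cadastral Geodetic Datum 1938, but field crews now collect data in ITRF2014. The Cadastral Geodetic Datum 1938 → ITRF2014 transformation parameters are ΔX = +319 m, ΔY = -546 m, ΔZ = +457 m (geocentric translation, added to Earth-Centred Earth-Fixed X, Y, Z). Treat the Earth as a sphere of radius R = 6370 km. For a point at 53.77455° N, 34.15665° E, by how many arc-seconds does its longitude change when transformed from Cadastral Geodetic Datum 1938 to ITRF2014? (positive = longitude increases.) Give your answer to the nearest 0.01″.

Δλ = -34.57″

sin φ = 0.806698, cos φ = 0.590964, sin λ = 0.561457, cos λ = 0.827506.
East component: ΔE = −sin λ·ΔX + cos λ·ΔY = −(0.561457)(319) + (0.827506)(-546) = -630.92 m.
1° of latitude spans πR/180 = 111177 m; at latitude φ, 1° of longitude spans that × cos φ = 65701.9 m, so Δλ = -630.92 / 65701.9 × 3600 = -34.570″.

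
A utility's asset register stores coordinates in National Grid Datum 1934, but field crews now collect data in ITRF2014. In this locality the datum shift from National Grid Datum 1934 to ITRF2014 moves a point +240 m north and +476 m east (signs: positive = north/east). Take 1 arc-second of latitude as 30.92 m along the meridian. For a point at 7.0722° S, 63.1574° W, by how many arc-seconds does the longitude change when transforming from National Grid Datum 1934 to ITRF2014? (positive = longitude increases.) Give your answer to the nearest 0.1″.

Δλ = 15.5″

At latitude -7.0722°, cos φ = 0.992392.
1″ of longitude at this latitude = 30.92 × cos φ = 30.6848 m, so Δλ = 476.0 / 30.6848 = 15.513″.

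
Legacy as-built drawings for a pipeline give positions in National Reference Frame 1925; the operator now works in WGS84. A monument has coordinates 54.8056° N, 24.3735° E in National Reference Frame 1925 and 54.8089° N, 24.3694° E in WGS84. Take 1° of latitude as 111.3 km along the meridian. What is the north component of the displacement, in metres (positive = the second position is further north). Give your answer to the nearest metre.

ΔN = 367 m

Δφ = 54.8089° − 54.8056° = +0.0033°; Δλ = 24.3694° − 24.3735° = -0.0041°.
ΔN = Δφ × 111300 = 367.3 m; ΔE = Δλ × 111300 × cos(54.8056°) = -0.0041 × 111300 × 0.576352 = -263.0 m.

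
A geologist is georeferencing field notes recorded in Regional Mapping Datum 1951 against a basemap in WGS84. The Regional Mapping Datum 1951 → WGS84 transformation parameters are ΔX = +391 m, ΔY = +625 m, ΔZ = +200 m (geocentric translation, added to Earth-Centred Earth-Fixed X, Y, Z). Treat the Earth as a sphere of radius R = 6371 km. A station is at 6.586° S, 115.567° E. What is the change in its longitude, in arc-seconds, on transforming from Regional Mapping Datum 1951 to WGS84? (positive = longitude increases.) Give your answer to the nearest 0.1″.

Δλ = -20.3″

sin φ = -0.114694, cos φ = 0.993401, sin λ = 0.902081, cos λ = -0.431566.
East component: ΔE = −sin λ·ΔX + cos λ·ΔY = −(0.902081)(391) + (-0.431566)(625) = -622.44 m.
1° of latitude spans πR/180 = 111195 m; at latitude φ, 1° of longitude spans that × cos φ = 110461.1 m, so Δλ = -622.44 / 110461.1 × 3600 = -20.286″.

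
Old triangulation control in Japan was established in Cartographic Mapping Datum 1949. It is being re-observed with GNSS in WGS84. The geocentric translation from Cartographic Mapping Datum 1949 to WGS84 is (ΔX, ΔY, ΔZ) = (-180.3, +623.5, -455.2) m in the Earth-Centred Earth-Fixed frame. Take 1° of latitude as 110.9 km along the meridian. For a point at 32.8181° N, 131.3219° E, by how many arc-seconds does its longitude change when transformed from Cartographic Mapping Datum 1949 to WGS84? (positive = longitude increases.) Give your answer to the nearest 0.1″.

Δλ = -10.7″

sin φ = 0.541974, cos φ = 0.840395, sin λ = 0.751012, cos λ = -0.660289.
East component: ΔE = −sin λ·ΔX + cos λ·ΔY = −(0.751012)(-180.3) + (-0.660289)(623.5) = -276.28 m.
1° of latitude spans 110900 m; at latitude φ, 1° of longitude spans that × cos φ = 93199.9 m, so Δλ = -276.28 / 93199.9 × 3600 = -10.672″.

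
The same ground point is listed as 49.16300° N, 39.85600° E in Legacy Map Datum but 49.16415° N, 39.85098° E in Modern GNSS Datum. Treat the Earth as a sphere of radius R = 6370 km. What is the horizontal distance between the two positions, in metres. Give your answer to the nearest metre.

Δφ = 49.16415° − 49.16300° = +0.00115°; Δλ = 39.85098° − 39.85600° = -0.00502°.
1° along a meridian = πR/180 = 111177 m.
ΔN = Δφ × 111177 = 127.9 m; ΔE = Δλ × 111177 × cos(49.16300°) = -0.00502 × 111177 × 0.653909 = -365.0 m.
Distance = √(ΔE² + ΔN²) = √((-365.0)² + 127.9²) = 386.7 m.

387 m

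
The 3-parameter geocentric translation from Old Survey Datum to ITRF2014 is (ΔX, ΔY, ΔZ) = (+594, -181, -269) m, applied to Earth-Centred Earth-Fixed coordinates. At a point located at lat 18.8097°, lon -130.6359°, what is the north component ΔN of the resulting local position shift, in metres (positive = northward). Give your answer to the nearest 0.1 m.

ΔN = -174.2 m

The local north axis is (−sin φ cos λ, −sin φ sin λ, cos φ), giving ΔN = 124.728 − 44.287 − 254.634 = -174.19 m.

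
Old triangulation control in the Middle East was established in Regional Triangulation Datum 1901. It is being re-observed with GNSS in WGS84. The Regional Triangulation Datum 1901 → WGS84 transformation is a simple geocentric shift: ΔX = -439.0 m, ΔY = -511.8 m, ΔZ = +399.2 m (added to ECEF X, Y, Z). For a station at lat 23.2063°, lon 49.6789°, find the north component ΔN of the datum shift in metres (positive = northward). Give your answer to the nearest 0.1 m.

ΔN = 632.6 m

The local north axis is (−sin φ cos λ, −sin φ sin λ, cos φ), giving ΔN = 111.933 + 153.760 + 366.902 = 632.60 m.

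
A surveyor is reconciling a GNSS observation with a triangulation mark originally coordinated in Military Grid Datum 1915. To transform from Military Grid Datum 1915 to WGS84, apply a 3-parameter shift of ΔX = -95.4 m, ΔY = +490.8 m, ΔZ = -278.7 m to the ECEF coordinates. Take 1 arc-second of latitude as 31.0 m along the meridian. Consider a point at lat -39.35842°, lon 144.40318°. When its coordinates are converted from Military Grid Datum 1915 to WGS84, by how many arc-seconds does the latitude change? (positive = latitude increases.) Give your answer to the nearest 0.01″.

Δφ = 0.48″

sin φ = -0.634170, cos φ = 0.773194, sin λ = 0.582078, cos λ = -0.813133.
North component: ΔN = −sin φ cos λ·ΔX − sin φ sin λ·ΔY + cos φ·ΔZ = −(-0.634170)(-0.813133)(-95.4) − (-0.634170)(0.582078)(490.8) + (0.773194)(-278.7) = 14.88 m.
1° of latitude spans 3600 × 31.00 = 111600 m, so Δφ = 14.88 / 111600 × 3600 = 0.480″.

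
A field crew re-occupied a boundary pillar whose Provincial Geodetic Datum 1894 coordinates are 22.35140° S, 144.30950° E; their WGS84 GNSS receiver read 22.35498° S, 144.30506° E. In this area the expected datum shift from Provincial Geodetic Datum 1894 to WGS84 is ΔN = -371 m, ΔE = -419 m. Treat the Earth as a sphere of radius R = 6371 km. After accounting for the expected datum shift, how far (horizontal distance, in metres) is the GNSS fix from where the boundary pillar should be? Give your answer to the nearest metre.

46 m

Observed coordinate differences: Δφ = -0.00358°, Δλ = -0.00444°.
Converting to metres (1° lat = 111195 m, cos φ = 0.924869): observed ΔN = -398.1 m, observed ΔE = -456.6 m.
Subtracting the expected shift leaves a residual of -398.1 − (-371) = -27.1 m north and -456.6 − (-419) = -37.6 m east.
Residual distance = √((-27.1)² + (-37.6)²) = 46.3 m.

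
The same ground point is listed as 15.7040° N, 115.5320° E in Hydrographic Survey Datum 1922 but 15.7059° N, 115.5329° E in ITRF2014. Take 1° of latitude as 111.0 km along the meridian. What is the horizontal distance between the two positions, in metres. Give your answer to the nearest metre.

Δφ = 15.7059° − 15.7040° = +0.0019°; Δλ = 115.5329° − 115.5320° = +0.0009°.
ΔN = Δφ × 111000 = 210.9 m; ΔE = Δλ × 111000 × cos(15.7040°) = +0.0009 × 111000 × 0.962673 = 96.2 m.
Distance = √(ΔE² + ΔN²) = √(96.2² + 210.9²) = 231.8 m.

232 m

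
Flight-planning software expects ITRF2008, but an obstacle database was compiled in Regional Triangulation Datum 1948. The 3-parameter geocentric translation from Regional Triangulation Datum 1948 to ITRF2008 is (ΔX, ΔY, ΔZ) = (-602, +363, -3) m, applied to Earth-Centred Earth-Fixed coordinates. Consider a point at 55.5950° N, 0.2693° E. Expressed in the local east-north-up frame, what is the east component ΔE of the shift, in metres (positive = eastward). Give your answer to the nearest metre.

ΔE = 366 m

At φ = 55.5950°, λ = 0.2693°: sin φ = 0.825064, cos φ = 0.565039, sin λ = 0.004700, cos λ = 0.999989.
ΔE = −sin λ·ΔX + cos λ·ΔY = −(0.004700)·(-602) + (0.999989)·(363) = 365.83 m.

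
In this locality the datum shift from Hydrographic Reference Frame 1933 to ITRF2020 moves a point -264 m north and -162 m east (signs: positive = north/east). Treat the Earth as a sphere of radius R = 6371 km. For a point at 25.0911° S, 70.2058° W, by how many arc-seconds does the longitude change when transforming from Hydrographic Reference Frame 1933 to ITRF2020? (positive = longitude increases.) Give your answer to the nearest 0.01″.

At latitude -25.0911°, cos φ = 0.905635.
One radian of longitude at latitude φ spans R cos φ, so Δλ = ΔE / (R cos φ) = -162.0 / (6371000 × 0.905635) = -2.8077e-05 rad = -5.791″.

Δλ = -5.79″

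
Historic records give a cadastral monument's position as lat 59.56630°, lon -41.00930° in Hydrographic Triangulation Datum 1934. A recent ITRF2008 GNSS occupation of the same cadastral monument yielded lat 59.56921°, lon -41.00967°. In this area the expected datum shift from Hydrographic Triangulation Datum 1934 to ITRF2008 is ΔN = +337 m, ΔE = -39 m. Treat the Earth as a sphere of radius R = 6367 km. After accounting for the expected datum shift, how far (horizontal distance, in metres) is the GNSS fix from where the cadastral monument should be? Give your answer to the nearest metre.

Observed coordinate differences: Δφ = +0.00291°, Δλ = -0.00037°.
Converting to metres (1° lat = 111125 m, cos φ = 0.506541): observed ΔN = 323.4 m, observed ΔE = -20.8 m.
Subtracting the expected shift leaves a residual of 323.4 − (337) = -13.6 m north and -20.8 − (-39) = 18.2 m east.
Residual distance = √((-13.6)² + 18.2²) = 22.7 m.

23 m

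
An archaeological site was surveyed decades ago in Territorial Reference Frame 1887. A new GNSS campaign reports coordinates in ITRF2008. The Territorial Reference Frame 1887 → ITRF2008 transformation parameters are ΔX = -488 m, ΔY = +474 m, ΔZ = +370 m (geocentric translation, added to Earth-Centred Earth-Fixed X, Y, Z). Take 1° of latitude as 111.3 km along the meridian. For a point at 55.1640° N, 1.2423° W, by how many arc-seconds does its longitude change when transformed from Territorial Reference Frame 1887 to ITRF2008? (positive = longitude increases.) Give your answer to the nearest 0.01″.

Δλ = 26.23″

sin φ = 0.820790, cos φ = 0.571229, sin λ = -0.021681, cos λ = 0.999765.
East component: ΔE = −sin λ·ΔX + cos λ·ΔY = −(-0.021681)(-488) + (0.999765)(474) = 463.31 m.
1° of latitude spans 111300 m; at latitude φ, 1° of longitude spans that × cos φ = 63577.8 m, so Δλ = 463.31 / 63577.8 × 3600 = 26.234″.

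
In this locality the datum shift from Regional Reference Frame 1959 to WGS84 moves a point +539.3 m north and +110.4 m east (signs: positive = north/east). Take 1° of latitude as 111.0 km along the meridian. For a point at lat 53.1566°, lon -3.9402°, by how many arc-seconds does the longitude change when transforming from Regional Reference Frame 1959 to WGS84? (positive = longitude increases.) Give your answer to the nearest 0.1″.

Δλ = 6.0″

At latitude 53.1566°, cos φ = 0.599630.
1° of longitude at this latitude = 111.0 × cos φ = 66.56 km, so Δλ = 110.4 / 66558.9 = 0.0016587° = 5.971″.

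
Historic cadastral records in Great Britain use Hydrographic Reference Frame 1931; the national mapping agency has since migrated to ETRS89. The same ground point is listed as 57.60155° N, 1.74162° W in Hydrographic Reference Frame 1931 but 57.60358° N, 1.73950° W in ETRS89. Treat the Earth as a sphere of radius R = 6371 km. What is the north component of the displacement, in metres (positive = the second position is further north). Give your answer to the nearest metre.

Δφ = 57.60358° − 57.60155° = +0.00203°; Δλ = -1.73950° − -1.74162° = +0.00212°.
1° along a meridian = πR/180 = 111195 m.
ΔN = Δφ × 111195 = 225.7 m; ΔE = Δλ × 111195 × cos(57.60155°) = +0.00212 × 111195 × 0.535804 = 126.3 m.

ΔN = 226 m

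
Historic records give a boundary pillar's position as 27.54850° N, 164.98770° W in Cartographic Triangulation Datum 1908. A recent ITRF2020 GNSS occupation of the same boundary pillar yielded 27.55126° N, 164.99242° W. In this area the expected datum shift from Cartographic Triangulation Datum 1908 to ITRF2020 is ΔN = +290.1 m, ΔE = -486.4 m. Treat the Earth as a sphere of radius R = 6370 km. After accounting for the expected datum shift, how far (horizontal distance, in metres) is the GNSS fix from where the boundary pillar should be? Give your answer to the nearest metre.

27 m

Observed coordinate differences: Δφ = +0.00276°, Δλ = -0.00472°.
Converting to metres (1° lat = 111177 m, cos φ = 0.886620): observed ΔN = 306.8 m, observed ΔE = -465.3 m.
Subtracting the expected shift leaves a residual of 306.8 − (290.1) = 16.7 m north and -465.3 − (-486.4) = 21.1 m east.
Residual distance = √(16.7² + 21.1²) = 27.0 m.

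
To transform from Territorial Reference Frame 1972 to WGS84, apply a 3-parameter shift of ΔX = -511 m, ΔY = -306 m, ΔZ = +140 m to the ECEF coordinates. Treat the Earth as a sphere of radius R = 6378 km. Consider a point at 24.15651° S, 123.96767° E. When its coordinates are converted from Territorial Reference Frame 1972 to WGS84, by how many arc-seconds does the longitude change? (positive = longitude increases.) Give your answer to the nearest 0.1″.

Δλ = 21.1″

sin φ = -0.409231, cos φ = 0.912431, sin λ = 0.829353, cos λ = -0.558725.
East component: ΔE = −sin λ·ΔX + cos λ·ΔY = −(0.829353)(-511) + (-0.558725)(-306) = 594.77 m.
1° of latitude spans πR/180 = 111317 m; at latitude φ, 1° of longitude spans that × cos φ = 101569.2 m, so Δλ = 594.77 / 101569.2 × 3600 = 21.081″.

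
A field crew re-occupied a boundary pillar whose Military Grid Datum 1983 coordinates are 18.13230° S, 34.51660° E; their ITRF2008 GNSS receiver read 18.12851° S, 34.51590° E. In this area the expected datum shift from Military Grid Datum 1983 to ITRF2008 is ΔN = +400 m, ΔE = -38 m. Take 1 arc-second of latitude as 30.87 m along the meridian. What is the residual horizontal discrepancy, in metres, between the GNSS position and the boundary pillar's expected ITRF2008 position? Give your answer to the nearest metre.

42 m

Observed coordinate differences: Δφ = +0.00379°, Δλ = -0.00070°.
Converting to metres (1° lat = 111132 m, cos φ = 0.950340): observed ΔN = 421.2 m, observed ΔE = -73.9 m.
Subtracting the expected shift leaves a residual of 421.2 − (400) = 21.2 m north and -73.9 − (-38) = -35.9 m east.
Residual distance = √(21.2² + (-35.9)²) = 41.7 m.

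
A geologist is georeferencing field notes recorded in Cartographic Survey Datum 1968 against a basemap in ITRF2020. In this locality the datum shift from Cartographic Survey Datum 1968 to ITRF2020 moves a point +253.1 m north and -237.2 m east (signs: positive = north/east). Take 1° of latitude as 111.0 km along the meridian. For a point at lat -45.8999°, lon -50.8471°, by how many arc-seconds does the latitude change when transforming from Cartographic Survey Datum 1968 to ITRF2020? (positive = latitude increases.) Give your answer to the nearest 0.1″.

Δφ = 8.2″

1° of latitude = 111.0 km, so Δφ = 253.1 / 111000 = 0.0022802° = 8.209″.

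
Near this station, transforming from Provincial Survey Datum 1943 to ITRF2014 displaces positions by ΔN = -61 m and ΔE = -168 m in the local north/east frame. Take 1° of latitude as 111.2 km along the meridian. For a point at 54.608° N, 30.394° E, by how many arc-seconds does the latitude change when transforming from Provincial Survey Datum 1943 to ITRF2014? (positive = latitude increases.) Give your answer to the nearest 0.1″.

1° of latitude = 111.2 km, so Δφ = -61.0 / 111200 = -0.0005486° = -1.975″.

Δφ = -2.0″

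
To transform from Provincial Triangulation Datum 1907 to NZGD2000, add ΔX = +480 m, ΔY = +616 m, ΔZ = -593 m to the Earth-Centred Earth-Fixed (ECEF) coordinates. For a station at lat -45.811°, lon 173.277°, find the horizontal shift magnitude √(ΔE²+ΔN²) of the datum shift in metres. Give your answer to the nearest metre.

970 m

The local east axis at (φ, λ) is (−sin λ, cos λ, 0), so ΔE = −sin(173.277°)·480 + cos(173.277°)·616 = -667.96 m.
The local north axis is (−sin φ cos λ, −sin φ sin λ, cos φ), giving ΔN = -341.815 + 51.709 − 413.337 = -703.44 m.
Horizontal magnitude = √(ΔE² + ΔN²) = √((-667.96)² + (-703.44)²) = 970.05 m.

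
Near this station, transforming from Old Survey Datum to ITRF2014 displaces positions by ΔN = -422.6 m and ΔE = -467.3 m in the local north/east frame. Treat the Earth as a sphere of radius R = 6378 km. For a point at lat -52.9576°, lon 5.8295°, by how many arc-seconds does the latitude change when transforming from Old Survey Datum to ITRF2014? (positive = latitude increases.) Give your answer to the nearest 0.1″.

Δφ = -13.7″

On a sphere of radius R, 1 rad of latitude = R, so Δφ = ΔN / R = -422.6 / 6378000 = -6.6259e-05 rad = -13.667″.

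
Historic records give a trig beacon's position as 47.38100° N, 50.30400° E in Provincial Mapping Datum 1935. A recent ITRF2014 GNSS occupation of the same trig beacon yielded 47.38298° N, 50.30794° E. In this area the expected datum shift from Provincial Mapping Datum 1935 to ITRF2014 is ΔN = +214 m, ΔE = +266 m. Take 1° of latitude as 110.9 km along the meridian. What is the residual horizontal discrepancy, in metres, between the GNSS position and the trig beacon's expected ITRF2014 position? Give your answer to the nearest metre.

Observed coordinate differences: Δφ = +0.00198°, Δλ = +0.00394°.
Converting to metres (1° lat = 110900 m, cos φ = 0.677120): observed ΔN = 219.6 m, observed ΔE = 295.9 m.
Subtracting the expected shift leaves a residual of 219.6 − (214) = 5.6 m north and 295.9 − (266) = 29.9 m east.
Residual distance = √(5.6² + 29.9²) = 30.4 m.

30 m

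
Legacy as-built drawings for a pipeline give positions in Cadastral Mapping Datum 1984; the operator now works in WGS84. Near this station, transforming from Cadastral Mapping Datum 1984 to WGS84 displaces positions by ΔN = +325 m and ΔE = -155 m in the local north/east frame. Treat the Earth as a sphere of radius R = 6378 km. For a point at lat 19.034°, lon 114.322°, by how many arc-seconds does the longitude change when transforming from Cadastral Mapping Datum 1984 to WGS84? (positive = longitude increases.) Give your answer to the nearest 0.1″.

At latitude 19.034°, cos φ = 0.945325.
One radian of longitude at latitude φ spans R cos φ, so Δλ = ΔE / (R cos φ) = -155.0 / (6378000 × 0.945325) = -2.5708e-05 rad = -5.303″.

Δλ = -5.3″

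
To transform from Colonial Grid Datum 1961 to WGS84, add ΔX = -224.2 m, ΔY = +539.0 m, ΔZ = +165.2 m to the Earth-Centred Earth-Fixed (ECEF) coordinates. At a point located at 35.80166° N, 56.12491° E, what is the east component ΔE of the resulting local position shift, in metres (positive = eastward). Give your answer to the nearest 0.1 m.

The local east axis at (φ, λ) is (−sin λ, cos λ, 0), so ΔE = −sin(56.12491°)·(-224.2) + cos(56.12491°)·539.0 = 486.57 m.

ΔE = 486.6 m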